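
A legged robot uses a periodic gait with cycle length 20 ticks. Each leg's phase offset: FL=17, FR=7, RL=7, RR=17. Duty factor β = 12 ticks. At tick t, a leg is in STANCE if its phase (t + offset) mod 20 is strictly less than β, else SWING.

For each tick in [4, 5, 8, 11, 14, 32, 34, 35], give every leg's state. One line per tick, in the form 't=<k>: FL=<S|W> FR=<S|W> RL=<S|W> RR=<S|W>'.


t=4: phase=(1,11,11,1) vs β=12 → FL=S FR=S RL=S RR=S
t=5: phase=(2,12,12,2) vs β=12 → FL=S FR=W RL=W RR=S
t=8: phase=(5,15,15,5) vs β=12 → FL=S FR=W RL=W RR=S
t=11: phase=(8,18,18,8) vs β=12 → FL=S FR=W RL=W RR=S
t=14: phase=(11,1,1,11) vs β=12 → FL=S FR=S RL=S RR=S
t=32: phase=(9,19,19,9) vs β=12 → FL=S FR=W RL=W RR=S
t=34: phase=(11,1,1,11) vs β=12 → FL=S FR=S RL=S RR=S
t=35: phase=(12,2,2,12) vs β=12 → FL=W FR=S RL=S RR=W

t=4: FL=S FR=S RL=S RR=S
t=5: FL=S FR=W RL=W RR=S
t=8: FL=S FR=W RL=W RR=S
t=11: FL=S FR=W RL=W RR=S
t=14: FL=S FR=S RL=S RR=S
t=32: FL=S FR=W RL=W RR=S
t=34: FL=S FR=S RL=S RR=S
t=35: FL=W FR=S RL=S RR=W


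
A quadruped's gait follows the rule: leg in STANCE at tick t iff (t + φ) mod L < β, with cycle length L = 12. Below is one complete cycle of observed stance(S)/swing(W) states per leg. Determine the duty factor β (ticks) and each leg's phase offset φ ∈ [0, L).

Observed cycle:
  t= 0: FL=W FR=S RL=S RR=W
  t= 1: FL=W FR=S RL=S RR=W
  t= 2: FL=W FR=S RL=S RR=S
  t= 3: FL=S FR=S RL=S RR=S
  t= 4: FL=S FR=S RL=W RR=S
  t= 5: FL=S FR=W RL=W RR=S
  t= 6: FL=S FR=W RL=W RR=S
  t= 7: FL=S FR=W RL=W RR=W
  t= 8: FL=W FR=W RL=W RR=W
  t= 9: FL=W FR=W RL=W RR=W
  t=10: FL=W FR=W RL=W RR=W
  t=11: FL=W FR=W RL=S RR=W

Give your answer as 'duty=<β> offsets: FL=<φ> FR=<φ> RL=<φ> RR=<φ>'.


duty=5 offsets: FL=9 FR=0 RL=1 RR=10

duty β = stance ticks per leg = 5
FL: stance ticks = 5; W→S at t=3 → φ=9
FR: stance ticks = 5; W→S at t=0 → φ=0
RL: stance ticks = 5; W→S at t=11 → φ=1
RR: stance ticks = 5; W→S at t=2 → φ=10


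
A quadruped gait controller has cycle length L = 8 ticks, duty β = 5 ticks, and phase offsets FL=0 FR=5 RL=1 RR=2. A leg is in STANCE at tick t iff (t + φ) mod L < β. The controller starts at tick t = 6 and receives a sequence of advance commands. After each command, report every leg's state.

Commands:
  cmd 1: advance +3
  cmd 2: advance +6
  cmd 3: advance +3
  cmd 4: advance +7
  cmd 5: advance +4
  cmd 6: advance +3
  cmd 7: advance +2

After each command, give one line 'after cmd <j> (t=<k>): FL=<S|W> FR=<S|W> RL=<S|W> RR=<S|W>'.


start t=6: FL=W FR=S RL=W RR=S
cmd 1: advance +3 → t=9, phase=(1,6,2,3) → FL=S FR=W RL=S RR=S
cmd 2: advance +6 → t=15, phase=(7,4,0,1) → FL=W FR=S RL=S RR=S
cmd 3: advance +3 → t=18, phase=(2,7,3,4) → FL=S FR=W RL=S RR=S
cmd 4: advance +7 → t=25, phase=(1,6,2,3) → FL=S FR=W RL=S RR=S
cmd 5: advance +4 → t=29, phase=(5,2,6,7) → FL=W FR=S RL=W RR=W
cmd 6: advance +3 → t=32, phase=(0,5,1,2) → FL=S FR=W RL=S RR=S
cmd 7: advance +2 → t=34, phase=(2,7,3,4) → FL=S FR=W RL=S RR=S

after cmd 1 (t=9): FL=S FR=W RL=S RR=S
after cmd 2 (t=15): FL=W FR=S RL=S RR=S
after cmd 3 (t=18): FL=S FR=W RL=S RR=S
after cmd 4 (t=25): FL=S FR=W RL=S RR=S
after cmd 5 (t=29): FL=W FR=S RL=W RR=W
after cmd 6 (t=32): FL=S FR=W RL=S RR=S
after cmd 7 (t=34): FL=S FR=W RL=S RR=S


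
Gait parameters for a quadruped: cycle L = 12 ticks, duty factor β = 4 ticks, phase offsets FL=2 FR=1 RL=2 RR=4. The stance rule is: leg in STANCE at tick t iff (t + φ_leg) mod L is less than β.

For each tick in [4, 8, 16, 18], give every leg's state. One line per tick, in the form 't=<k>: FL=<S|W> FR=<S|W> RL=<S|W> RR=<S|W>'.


t=4: FL=W FR=W RL=W RR=W
t=8: FL=W FR=W RL=W RR=S
t=16: FL=W FR=W RL=W RR=W
t=18: FL=W FR=W RL=W RR=W

t=4: phase=(6,5,6,8) vs β=4 → FL=W FR=W RL=W RR=W
t=8: phase=(10,9,10,0) vs β=4 → FL=W FR=W RL=W RR=S
t=16: phase=(6,5,6,8) vs β=4 → FL=W FR=W RL=W RR=W
t=18: phase=(8,7,8,10) vs β=4 → FL=W FR=W RL=W RR=W


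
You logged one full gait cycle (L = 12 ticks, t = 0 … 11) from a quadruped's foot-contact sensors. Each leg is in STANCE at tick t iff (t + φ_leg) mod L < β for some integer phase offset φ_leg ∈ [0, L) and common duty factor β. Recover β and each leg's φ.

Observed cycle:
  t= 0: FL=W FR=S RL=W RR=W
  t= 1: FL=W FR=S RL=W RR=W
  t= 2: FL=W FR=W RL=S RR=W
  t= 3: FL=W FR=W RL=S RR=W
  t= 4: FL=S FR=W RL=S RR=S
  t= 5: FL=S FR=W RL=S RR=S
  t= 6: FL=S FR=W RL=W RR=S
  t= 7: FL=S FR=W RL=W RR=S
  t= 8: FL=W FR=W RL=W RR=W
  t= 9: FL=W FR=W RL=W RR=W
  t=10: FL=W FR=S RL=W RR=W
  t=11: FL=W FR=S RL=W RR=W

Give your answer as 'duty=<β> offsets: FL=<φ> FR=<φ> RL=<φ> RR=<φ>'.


duty=4 offsets: FL=8 FR=2 RL=10 RR=8

duty β = stance ticks per leg = 4
FL: stance ticks = 4; W→S at t=4 → φ=8
FR: stance ticks = 4; W→S at t=10 → φ=2
RL: stance ticks = 4; W→S at t=2 → φ=10
RR: stance ticks = 4; W→S at t=4 → φ=8


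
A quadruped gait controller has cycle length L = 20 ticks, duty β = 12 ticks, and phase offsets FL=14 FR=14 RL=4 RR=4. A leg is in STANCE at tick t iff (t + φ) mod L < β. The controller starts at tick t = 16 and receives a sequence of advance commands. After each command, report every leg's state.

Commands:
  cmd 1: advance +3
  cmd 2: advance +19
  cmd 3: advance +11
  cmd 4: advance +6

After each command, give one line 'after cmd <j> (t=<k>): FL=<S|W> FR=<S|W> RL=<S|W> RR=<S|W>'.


start t=16: FL=S FR=S RL=S RR=S
cmd 1: advance +3 → t=19, phase=(13,13,3,3) → FL=W FR=W RL=S RR=S
cmd 2: advance +19 → t=38, phase=(12,12,2,2) → FL=W FR=W RL=S RR=S
cmd 3: advance +11 → t=49, phase=(3,3,13,13) → FL=S FR=S RL=W RR=W
cmd 4: advance +6 → t=55, phase=(9,9,19,19) → FL=S FR=S RL=W RR=W

after cmd 1 (t=19): FL=W FR=W RL=S RR=S
after cmd 2 (t=38): FL=W FR=W RL=S RR=S
after cmd 3 (t=49): FL=S FR=S RL=W RR=W
after cmd 4 (t=55): FL=S FR=S RL=W RR=W


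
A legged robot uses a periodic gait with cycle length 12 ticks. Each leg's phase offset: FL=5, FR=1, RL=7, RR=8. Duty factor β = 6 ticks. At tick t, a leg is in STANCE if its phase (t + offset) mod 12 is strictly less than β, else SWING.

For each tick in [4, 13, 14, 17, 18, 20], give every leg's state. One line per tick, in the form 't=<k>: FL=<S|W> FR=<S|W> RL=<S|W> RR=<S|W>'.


t=4: FL=W FR=S RL=W RR=S
t=13: FL=W FR=S RL=W RR=W
t=14: FL=W FR=S RL=W RR=W
t=17: FL=W FR=W RL=S RR=S
t=18: FL=W FR=W RL=S RR=S
t=20: FL=S FR=W RL=S RR=S

t=4: phase=(9,5,11,0) vs β=6 → FL=W FR=S RL=W RR=S
t=13: phase=(6,2,8,9) vs β=6 → FL=W FR=S RL=W RR=W
t=14: phase=(7,3,9,10) vs β=6 → FL=W FR=S RL=W RR=W
t=17: phase=(10,6,0,1) vs β=6 → FL=W FR=W RL=S RR=S
t=18: phase=(11,7,1,2) vs β=6 → FL=W FR=W RL=S RR=S
t=20: phase=(1,9,3,4) vs β=6 → FL=S FR=W RL=S RR=S


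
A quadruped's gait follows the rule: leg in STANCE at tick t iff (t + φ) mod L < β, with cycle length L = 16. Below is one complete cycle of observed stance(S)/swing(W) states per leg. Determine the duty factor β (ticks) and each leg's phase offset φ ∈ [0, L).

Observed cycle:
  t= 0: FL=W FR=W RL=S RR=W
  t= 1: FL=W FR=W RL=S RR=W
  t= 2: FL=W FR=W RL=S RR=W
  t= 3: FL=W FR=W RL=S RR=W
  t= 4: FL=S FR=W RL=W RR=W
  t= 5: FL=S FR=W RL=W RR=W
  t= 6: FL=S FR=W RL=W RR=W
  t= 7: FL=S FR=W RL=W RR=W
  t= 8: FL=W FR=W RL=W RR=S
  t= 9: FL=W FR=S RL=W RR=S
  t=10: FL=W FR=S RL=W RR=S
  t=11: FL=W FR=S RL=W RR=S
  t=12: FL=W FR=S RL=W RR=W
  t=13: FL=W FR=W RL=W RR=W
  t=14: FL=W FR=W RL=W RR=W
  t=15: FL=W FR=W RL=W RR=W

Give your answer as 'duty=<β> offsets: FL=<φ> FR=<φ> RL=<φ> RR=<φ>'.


duty β = stance ticks per leg = 4
FL: stance ticks = 4; W→S at t=4 → φ=12
FR: stance ticks = 4; W→S at t=9 → φ=7
RL: stance ticks = 4; W→S at t=0 → φ=0
RR: stance ticks = 4; W→S at t=8 → φ=8

duty=4 offsets: FL=12 FR=7 RL=0 RR=8


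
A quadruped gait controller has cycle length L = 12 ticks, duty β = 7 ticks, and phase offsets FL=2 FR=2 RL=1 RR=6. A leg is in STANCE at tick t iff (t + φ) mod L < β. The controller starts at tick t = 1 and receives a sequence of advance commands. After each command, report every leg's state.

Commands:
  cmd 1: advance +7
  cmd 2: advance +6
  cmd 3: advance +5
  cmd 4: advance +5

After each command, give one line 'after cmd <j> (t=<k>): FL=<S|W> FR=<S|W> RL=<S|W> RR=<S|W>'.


after cmd 1 (t=8): FL=W FR=W RL=W RR=S
after cmd 2 (t=14): FL=S FR=S RL=S RR=W
after cmd 3 (t=19): FL=W FR=W RL=W RR=S
after cmd 4 (t=24): FL=S FR=S RL=S RR=S

start t=1: FL=S FR=S RL=S RR=W
cmd 1: advance +7 → t=8, phase=(10,10,9,2) → FL=W FR=W RL=W RR=S
cmd 2: advance +6 → t=14, phase=(4,4,3,8) → FL=S FR=S RL=S RR=W
cmd 3: advance +5 → t=19, phase=(9,9,8,1) → FL=W FR=W RL=W RR=S
cmd 4: advance +5 → t=24, phase=(2,2,1,6) → FL=S FR=S RL=S RR=S


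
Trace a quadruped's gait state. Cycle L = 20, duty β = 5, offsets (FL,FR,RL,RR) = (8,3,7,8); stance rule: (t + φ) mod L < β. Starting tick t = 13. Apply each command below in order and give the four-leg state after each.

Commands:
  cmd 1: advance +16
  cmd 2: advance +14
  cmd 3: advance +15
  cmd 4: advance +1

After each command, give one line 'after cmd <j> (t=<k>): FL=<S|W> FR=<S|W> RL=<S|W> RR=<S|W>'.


start t=13: FL=S FR=W RL=S RR=S
cmd 1: advance +16 → t=29, phase=(17,12,16,17) → FL=W FR=W RL=W RR=W
cmd 2: advance +14 → t=43, phase=(11,6,10,11) → FL=W FR=W RL=W RR=W
cmd 3: advance +15 → t=58, phase=(6,1,5,6) → FL=W FR=S RL=W RR=W
cmd 4: advance +1 → t=59, phase=(7,2,6,7) → FL=W FR=S RL=W RR=W

after cmd 1 (t=29): FL=W FR=W RL=W RR=W
after cmd 2 (t=43): FL=W FR=W RL=W RR=W
after cmd 3 (t=58): FL=W FR=S RL=W RR=W
after cmd 4 (t=59): FL=W FR=S RL=W RR=W


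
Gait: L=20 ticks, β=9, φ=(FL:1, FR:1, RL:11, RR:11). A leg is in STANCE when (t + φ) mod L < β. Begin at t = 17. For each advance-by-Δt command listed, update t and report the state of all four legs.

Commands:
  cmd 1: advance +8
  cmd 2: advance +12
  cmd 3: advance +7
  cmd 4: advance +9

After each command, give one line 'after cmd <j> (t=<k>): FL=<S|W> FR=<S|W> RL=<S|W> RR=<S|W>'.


after cmd 1 (t=25): FL=S FR=S RL=W RR=W
after cmd 2 (t=37): FL=W FR=W RL=S RR=S
after cmd 3 (t=44): FL=S FR=S RL=W RR=W
after cmd 4 (t=53): FL=W FR=W RL=S RR=S

start t=17: FL=W FR=W RL=S RR=S
cmd 1: advance +8 → t=25, phase=(6,6,16,16) → FL=S FR=S RL=W RR=W
cmd 2: advance +12 → t=37, phase=(18,18,8,8) → FL=W FR=W RL=S RR=S
cmd 3: advance +7 → t=44, phase=(5,5,15,15) → FL=S FR=S RL=W RR=W
cmd 4: advance +9 → t=53, phase=(14,14,4,4) → FL=W FR=W RL=S RR=S


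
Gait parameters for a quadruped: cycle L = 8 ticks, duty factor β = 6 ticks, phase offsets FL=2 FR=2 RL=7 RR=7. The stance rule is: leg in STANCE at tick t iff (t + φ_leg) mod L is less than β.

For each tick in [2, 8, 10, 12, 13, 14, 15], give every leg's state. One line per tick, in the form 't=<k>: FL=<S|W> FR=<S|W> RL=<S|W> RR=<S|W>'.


t=2: FL=S FR=S RL=S RR=S
t=8: FL=S FR=S RL=W RR=W
t=10: FL=S FR=S RL=S RR=S
t=12: FL=W FR=W RL=S RR=S
t=13: FL=W FR=W RL=S RR=S
t=14: FL=S FR=S RL=S RR=S
t=15: FL=S FR=S RL=W RR=W

t=2: phase=(4,4,1,1) vs β=6 → FL=S FR=S RL=S RR=S
t=8: phase=(2,2,7,7) vs β=6 → FL=S FR=S RL=W RR=W
t=10: phase=(4,4,1,1) vs β=6 → FL=S FR=S RL=S RR=S
t=12: phase=(6,6,3,3) vs β=6 → FL=W FR=W RL=S RR=S
t=13: phase=(7,7,4,4) vs β=6 → FL=W FR=W RL=S RR=S
t=14: phase=(0,0,5,5) vs β=6 → FL=S FR=S RL=S RR=S
t=15: phase=(1,1,6,6) vs β=6 → FL=S FR=S RL=W RR=W


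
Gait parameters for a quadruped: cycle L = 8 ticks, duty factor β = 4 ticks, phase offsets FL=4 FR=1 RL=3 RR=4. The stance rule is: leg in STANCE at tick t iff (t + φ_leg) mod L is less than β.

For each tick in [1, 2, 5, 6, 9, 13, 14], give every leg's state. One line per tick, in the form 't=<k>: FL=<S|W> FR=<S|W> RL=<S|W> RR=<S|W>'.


t=1: phase=(5,2,4,5) vs β=4 → FL=W FR=S RL=W RR=W
t=2: phase=(6,3,5,6) vs β=4 → FL=W FR=S RL=W RR=W
t=5: phase=(1,6,0,1) vs β=4 → FL=S FR=W RL=S RR=S
t=6: phase=(2,7,1,2) vs β=4 → FL=S FR=W RL=S RR=S
t=9: phase=(5,2,4,5) vs β=4 → FL=W FR=S RL=W RR=W
t=13: phase=(1,6,0,1) vs β=4 → FL=S FR=W RL=S RR=S
t=14: phase=(2,7,1,2) vs β=4 → FL=S FR=W RL=S RR=S

t=1: FL=W FR=S RL=W RR=W
t=2: FL=W FR=S RL=W RR=W
t=5: FL=S FR=W RL=S RR=S
t=6: FL=S FR=W RL=S RR=S
t=9: FL=W FR=S RL=W RR=W
t=13: FL=S FR=W RL=S RR=S
t=14: FL=S FR=W RL=S RR=S


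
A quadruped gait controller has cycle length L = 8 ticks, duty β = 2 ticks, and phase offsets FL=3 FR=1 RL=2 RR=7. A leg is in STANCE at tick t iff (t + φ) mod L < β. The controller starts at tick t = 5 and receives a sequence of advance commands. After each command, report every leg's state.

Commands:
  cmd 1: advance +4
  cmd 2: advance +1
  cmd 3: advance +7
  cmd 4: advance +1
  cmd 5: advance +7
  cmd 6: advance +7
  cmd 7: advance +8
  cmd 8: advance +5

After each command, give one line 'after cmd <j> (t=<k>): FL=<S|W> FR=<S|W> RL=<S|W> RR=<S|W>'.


start t=5: FL=S FR=W RL=W RR=W
cmd 1: advance +4 → t=9, phase=(4,2,3,0) → FL=W FR=W RL=W RR=S
cmd 2: advance +1 → t=10, phase=(5,3,4,1) → FL=W FR=W RL=W RR=S
cmd 3: advance +7 → t=17, phase=(4,2,3,0) → FL=W FR=W RL=W RR=S
cmd 4: advance +1 → t=18, phase=(5,3,4,1) → FL=W FR=W RL=W RR=S
cmd 5: advance +7 → t=25, phase=(4,2,3,0) → FL=W FR=W RL=W RR=S
cmd 6: advance +7 → t=32, phase=(3,1,2,7) → FL=W FR=S RL=W RR=W
cmd 7: advance +8 → t=40, phase=(3,1,2,7) → FL=W FR=S RL=W RR=W
cmd 8: advance +5 → t=45, phase=(0,6,7,4) → FL=S FR=W RL=W RR=W

after cmd 1 (t=9): FL=W FR=W RL=W RR=S
after cmd 2 (t=10): FL=W FR=W RL=W RR=S
after cmd 3 (t=17): FL=W FR=W RL=W RR=S
after cmd 4 (t=18): FL=W FR=W RL=W RR=S
after cmd 5 (t=25): FL=W FR=W RL=W RR=S
after cmd 6 (t=32): FL=W FR=S RL=W RR=W
after cmd 7 (t=40): FL=W FR=S RL=W RR=W
after cmd 8 (t=45): FL=S FR=W RL=W RR=W


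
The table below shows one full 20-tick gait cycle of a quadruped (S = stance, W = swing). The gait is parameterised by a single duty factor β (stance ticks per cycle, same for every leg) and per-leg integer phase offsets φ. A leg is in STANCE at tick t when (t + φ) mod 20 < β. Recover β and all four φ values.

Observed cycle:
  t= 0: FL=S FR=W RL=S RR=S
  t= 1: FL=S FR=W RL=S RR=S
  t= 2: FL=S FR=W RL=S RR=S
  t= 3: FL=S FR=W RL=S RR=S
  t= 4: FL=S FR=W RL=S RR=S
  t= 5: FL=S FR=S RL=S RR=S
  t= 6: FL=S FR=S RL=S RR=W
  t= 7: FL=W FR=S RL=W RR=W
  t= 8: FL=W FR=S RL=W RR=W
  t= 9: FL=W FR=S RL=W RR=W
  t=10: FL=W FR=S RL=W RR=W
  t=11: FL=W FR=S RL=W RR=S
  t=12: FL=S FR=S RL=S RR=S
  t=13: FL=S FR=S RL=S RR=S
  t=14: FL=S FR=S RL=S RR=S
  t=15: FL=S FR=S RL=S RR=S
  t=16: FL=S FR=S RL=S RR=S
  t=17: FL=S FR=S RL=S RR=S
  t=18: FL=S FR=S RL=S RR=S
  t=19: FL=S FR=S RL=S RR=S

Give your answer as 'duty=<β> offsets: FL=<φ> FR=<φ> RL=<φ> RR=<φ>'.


duty β = stance ticks per leg = 15
FL: stance ticks = 15; W→S at t=12 → φ=8
FR: stance ticks = 15; W→S at t=5 → φ=15
RL: stance ticks = 15; W→S at t=12 → φ=8
RR: stance ticks = 15; W→S at t=11 → φ=9

duty=15 offsets: FL=8 FR=15 RL=8 RR=9


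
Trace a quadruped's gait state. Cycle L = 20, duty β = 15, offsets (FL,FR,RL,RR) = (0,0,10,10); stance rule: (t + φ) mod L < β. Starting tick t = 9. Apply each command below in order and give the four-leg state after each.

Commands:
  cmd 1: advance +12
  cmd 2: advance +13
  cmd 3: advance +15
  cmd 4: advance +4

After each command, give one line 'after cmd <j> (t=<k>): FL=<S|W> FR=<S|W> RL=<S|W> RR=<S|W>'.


start t=9: FL=S FR=S RL=W RR=W
cmd 1: advance +12 → t=21, phase=(1,1,11,11) → FL=S FR=S RL=S RR=S
cmd 2: advance +13 → t=34, phase=(14,14,4,4) → FL=S FR=S RL=S RR=S
cmd 3: advance +15 → t=49, phase=(9,9,19,19) → FL=S FR=S RL=W RR=W
cmd 4: advance +4 → t=53, phase=(13,13,3,3) → FL=S FR=S RL=S RR=S

after cmd 1 (t=21): FL=S FR=S RL=S RR=S
after cmd 2 (t=34): FL=S FR=S RL=S RR=S
after cmd 3 (t=49): FL=S FR=S RL=W RR=W
after cmd 4 (t=53): FL=S FR=S RL=S RR=S


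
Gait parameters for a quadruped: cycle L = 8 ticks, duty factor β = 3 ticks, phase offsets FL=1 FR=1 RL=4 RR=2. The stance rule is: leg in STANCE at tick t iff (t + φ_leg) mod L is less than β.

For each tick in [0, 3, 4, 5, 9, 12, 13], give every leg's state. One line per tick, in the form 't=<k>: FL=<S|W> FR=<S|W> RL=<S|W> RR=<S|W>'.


t=0: FL=S FR=S RL=W RR=S
t=3: FL=W FR=W RL=W RR=W
t=4: FL=W FR=W RL=S RR=W
t=5: FL=W FR=W RL=S RR=W
t=9: FL=S FR=S RL=W RR=W
t=12: FL=W FR=W RL=S RR=W
t=13: FL=W FR=W RL=S RR=W

t=0: phase=(1,1,4,2) vs β=3 → FL=S FR=S RL=W RR=S
t=3: phase=(4,4,7,5) vs β=3 → FL=W FR=W RL=W RR=W
t=4: phase=(5,5,0,6) vs β=3 → FL=W FR=W RL=S RR=W
t=5: phase=(6,6,1,7) vs β=3 → FL=W FR=W RL=S RR=W
t=9: phase=(2,2,5,3) vs β=3 → FL=S FR=S RL=W RR=W
t=12: phase=(5,5,0,6) vs β=3 → FL=W FR=W RL=S RR=W
t=13: phase=(6,6,1,7) vs β=3 → FL=W FR=W RL=S RR=W


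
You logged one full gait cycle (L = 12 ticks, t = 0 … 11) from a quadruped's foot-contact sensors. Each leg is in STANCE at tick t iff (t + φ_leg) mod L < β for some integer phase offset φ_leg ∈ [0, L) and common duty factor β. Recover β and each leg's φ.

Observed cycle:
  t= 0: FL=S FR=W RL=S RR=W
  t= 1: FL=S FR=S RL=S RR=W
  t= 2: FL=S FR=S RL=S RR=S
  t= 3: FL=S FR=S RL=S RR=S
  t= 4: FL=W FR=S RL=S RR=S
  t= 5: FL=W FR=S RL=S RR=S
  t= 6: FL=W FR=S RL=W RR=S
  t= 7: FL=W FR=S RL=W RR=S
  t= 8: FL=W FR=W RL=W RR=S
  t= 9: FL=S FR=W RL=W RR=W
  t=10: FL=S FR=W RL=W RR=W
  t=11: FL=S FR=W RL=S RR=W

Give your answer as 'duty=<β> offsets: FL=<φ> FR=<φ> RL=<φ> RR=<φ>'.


duty β = stance ticks per leg = 7
FL: stance ticks = 7; W→S at t=9 → φ=3
FR: stance ticks = 7; W→S at t=1 → φ=11
RL: stance ticks = 7; W→S at t=11 → φ=1
RR: stance ticks = 7; W→S at t=2 → φ=10

duty=7 offsets: FL=3 FR=11 RL=1 RR=10


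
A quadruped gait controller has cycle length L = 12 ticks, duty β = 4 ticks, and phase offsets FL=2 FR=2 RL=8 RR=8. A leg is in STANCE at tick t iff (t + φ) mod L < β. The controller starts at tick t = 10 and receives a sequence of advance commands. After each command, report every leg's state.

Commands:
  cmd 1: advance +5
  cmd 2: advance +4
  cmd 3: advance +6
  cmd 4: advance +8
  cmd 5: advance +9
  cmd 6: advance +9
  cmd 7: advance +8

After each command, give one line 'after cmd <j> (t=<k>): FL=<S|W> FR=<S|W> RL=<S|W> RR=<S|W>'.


start t=10: FL=S FR=S RL=W RR=W
cmd 1: advance +5 → t=15, phase=(5,5,11,11) → FL=W FR=W RL=W RR=W
cmd 2: advance +4 → t=19, phase=(9,9,3,3) → FL=W FR=W RL=S RR=S
cmd 3: advance +6 → t=25, phase=(3,3,9,9) → FL=S FR=S RL=W RR=W
cmd 4: advance +8 → t=33, phase=(11,11,5,5) → FL=W FR=W RL=W RR=W
cmd 5: advance +9 → t=42, phase=(8,8,2,2) → FL=W FR=W RL=S RR=S
cmd 6: advance +9 → t=51, phase=(5,5,11,11) → FL=W FR=W RL=W RR=W
cmd 7: advance +8 → t=59, phase=(1,1,7,7) → FL=S FR=S RL=W RR=W

after cmd 1 (t=15): FL=W FR=W RL=W RR=W
after cmd 2 (t=19): FL=W FR=W RL=S RR=S
after cmd 3 (t=25): FL=S FR=S RL=W RR=W
after cmd 4 (t=33): FL=W FR=W RL=W RR=W
after cmd 5 (t=42): FL=W FR=W RL=S RR=S
after cmd 6 (t=51): FL=W FR=W RL=W RR=W
after cmd 7 (t=59): FL=S FR=S RL=W RR=W


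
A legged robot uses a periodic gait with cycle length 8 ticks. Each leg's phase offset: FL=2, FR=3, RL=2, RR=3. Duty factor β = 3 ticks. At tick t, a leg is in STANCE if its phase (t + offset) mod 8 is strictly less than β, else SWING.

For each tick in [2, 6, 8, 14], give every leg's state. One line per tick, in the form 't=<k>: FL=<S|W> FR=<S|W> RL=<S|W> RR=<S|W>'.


t=2: phase=(4,5,4,5) vs β=3 → FL=W FR=W RL=W RR=W
t=6: phase=(0,1,0,1) vs β=3 → FL=S FR=S RL=S RR=S
t=8: phase=(2,3,2,3) vs β=3 → FL=S FR=W RL=S RR=W
t=14: phase=(0,1,0,1) vs β=3 → FL=S FR=S RL=S RR=S

t=2: FL=W FR=W RL=W RR=W
t=6: FL=S FR=S RL=S RR=S
t=8: FL=S FR=W RL=S RR=W
t=14: FL=S FR=S RL=S RR=S


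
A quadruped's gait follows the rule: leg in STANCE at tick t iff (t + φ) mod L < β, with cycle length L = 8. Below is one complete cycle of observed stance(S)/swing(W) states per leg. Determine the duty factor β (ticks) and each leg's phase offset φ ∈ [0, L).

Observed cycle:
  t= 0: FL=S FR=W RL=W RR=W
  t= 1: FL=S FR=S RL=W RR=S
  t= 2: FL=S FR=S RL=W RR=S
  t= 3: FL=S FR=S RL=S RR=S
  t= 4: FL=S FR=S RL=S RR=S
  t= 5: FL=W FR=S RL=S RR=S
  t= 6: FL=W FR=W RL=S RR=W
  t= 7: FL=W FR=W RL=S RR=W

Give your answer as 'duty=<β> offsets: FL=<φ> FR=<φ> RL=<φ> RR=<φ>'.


duty β = stance ticks per leg = 5
FL: stance ticks = 5; W→S at t=0 → φ=0
FR: stance ticks = 5; W→S at t=1 → φ=7
RL: stance ticks = 5; W→S at t=3 → φ=5
RR: stance ticks = 5; W→S at t=1 → φ=7

duty=5 offsets: FL=0 FR=7 RL=5 RR=7


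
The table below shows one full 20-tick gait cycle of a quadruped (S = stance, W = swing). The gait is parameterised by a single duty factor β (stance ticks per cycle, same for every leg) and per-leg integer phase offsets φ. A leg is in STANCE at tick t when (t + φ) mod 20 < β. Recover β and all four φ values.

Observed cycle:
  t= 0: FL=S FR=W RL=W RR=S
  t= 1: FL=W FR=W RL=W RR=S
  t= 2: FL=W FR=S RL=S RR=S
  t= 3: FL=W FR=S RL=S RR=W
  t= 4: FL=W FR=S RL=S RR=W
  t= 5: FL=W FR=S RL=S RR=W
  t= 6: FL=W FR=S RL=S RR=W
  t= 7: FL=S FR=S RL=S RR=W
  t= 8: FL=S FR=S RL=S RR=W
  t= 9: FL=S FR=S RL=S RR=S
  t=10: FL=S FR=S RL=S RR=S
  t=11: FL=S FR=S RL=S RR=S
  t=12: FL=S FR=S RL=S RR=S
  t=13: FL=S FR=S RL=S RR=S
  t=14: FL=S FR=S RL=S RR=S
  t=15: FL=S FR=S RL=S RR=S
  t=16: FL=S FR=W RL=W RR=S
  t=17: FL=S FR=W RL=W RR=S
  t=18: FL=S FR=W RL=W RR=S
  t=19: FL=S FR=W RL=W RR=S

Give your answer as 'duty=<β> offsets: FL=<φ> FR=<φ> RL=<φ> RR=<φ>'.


duty β = stance ticks per leg = 14
FL: stance ticks = 14; W→S at t=7 → φ=13
FR: stance ticks = 14; W→S at t=2 → φ=18
RL: stance ticks = 14; W→S at t=2 → φ=18
RR: stance ticks = 14; W→S at t=9 → φ=11

duty=14 offsets: FL=13 FR=18 RL=18 RR=11


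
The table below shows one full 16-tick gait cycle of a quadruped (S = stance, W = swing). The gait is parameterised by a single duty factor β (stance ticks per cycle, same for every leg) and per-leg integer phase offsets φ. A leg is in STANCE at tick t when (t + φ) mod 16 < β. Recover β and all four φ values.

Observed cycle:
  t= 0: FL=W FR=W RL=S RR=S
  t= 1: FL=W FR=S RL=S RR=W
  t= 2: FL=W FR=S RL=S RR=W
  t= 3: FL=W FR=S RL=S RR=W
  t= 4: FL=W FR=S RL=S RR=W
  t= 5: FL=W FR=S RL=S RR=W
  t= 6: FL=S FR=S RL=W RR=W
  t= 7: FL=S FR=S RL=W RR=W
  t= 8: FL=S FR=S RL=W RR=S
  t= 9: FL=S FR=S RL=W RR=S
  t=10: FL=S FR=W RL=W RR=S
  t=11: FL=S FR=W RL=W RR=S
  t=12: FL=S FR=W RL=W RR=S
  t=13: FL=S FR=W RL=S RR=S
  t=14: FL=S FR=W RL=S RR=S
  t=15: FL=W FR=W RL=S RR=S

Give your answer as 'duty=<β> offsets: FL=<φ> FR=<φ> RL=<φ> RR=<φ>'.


duty=9 offsets: FL=10 FR=15 RL=3 RR=8

duty β = stance ticks per leg = 9
FL: stance ticks = 9; W→S at t=6 → φ=10
FR: stance ticks = 9; W→S at t=1 → φ=15
RL: stance ticks = 9; W→S at t=13 → φ=3
RR: stance ticks = 9; W→S at t=8 → φ=8


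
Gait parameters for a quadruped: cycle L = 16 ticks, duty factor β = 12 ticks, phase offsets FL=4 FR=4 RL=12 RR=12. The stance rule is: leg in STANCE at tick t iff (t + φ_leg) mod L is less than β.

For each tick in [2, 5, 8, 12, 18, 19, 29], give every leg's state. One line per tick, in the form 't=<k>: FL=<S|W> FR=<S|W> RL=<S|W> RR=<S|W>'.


t=2: phase=(6,6,14,14) vs β=12 → FL=S FR=S RL=W RR=W
t=5: phase=(9,9,1,1) vs β=12 → FL=S FR=S RL=S RR=S
t=8: phase=(12,12,4,4) vs β=12 → FL=W FR=W RL=S RR=S
t=12: phase=(0,0,8,8) vs β=12 → FL=S FR=S RL=S RR=S
t=18: phase=(6,6,14,14) vs β=12 → FL=S FR=S RL=W RR=W
t=19: phase=(7,7,15,15) vs β=12 → FL=S FR=S RL=W RR=W
t=29: phase=(1,1,9,9) vs β=12 → FL=S FR=S RL=S RR=S

t=2: FL=S FR=S RL=W RR=W
t=5: FL=S FR=S RL=S RR=S
t=8: FL=W FR=W RL=S RR=S
t=12: FL=S FR=S RL=S RR=S
t=18: FL=S FR=S RL=W RR=W
t=19: FL=S FR=S RL=W RR=W
t=29: FL=S FR=S RL=S RR=S


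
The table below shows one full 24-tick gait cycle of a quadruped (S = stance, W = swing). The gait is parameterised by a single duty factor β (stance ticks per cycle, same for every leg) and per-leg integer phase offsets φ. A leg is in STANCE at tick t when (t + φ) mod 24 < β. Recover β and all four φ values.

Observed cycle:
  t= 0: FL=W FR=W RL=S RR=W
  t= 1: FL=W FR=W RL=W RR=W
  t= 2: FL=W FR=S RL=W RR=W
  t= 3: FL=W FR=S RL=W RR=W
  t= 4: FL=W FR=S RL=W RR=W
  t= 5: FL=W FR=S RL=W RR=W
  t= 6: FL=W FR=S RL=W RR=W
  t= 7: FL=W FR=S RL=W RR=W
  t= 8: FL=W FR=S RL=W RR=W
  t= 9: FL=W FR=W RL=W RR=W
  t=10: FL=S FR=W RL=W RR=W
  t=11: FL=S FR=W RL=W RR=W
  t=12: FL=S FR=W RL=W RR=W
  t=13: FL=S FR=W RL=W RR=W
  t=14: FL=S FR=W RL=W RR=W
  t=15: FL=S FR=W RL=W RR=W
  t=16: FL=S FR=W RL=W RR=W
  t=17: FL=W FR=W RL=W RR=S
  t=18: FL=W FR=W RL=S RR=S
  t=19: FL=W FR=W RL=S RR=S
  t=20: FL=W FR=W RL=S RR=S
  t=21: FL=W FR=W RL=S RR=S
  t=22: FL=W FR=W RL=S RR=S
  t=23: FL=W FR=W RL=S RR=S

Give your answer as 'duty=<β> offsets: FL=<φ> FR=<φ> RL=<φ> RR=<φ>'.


duty=7 offsets: FL=14 FR=22 RL=6 RR=7

duty β = stance ticks per leg = 7
FL: stance ticks = 7; W→S at t=10 → φ=14
FR: stance ticks = 7; W→S at t=2 → φ=22
RL: stance ticks = 7; W→S at t=18 → φ=6
RR: stance ticks = 7; W→S at t=17 → φ=7


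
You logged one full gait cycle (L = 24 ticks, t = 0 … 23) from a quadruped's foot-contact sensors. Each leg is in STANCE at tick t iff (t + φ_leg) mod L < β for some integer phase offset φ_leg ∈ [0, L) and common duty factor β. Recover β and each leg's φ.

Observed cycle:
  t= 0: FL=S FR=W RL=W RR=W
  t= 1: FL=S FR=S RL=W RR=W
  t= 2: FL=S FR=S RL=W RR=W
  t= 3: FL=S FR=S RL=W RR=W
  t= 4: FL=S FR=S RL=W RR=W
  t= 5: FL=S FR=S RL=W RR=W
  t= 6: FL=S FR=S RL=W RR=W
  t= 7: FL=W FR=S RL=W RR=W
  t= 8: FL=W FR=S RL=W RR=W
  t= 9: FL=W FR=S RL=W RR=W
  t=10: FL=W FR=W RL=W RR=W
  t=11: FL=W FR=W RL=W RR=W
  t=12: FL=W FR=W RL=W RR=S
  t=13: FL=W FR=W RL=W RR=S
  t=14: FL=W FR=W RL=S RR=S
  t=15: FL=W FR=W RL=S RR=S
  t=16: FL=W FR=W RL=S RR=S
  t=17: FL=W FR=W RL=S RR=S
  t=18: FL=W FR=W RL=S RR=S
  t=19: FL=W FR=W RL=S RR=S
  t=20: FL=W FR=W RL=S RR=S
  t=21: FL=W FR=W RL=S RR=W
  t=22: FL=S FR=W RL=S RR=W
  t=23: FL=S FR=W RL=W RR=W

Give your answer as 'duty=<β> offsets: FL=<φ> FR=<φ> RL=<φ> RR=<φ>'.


duty=9 offsets: FL=2 FR=23 RL=10 RR=12

duty β = stance ticks per leg = 9
FL: stance ticks = 9; W→S at t=22 → φ=2
FR: stance ticks = 9; W→S at t=1 → φ=23
RL: stance ticks = 9; W→S at t=14 → φ=10
RR: stance ticks = 9; W→S at t=12 → φ=12


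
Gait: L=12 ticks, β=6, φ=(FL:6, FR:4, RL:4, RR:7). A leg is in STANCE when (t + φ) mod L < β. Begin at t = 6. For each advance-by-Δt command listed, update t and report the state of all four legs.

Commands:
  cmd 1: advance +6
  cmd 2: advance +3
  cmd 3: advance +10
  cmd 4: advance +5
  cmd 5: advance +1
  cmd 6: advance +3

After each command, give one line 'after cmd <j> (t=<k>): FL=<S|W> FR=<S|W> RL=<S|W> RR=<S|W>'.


after cmd 1 (t=12): FL=W FR=S RL=S RR=W
after cmd 2 (t=15): FL=W FR=W RL=W RR=W
after cmd 3 (t=25): FL=W FR=S RL=S RR=W
after cmd 4 (t=30): FL=S FR=W RL=W RR=S
after cmd 5 (t=31): FL=S FR=W RL=W RR=S
after cmd 6 (t=34): FL=S FR=S RL=S RR=S

start t=6: FL=S FR=W RL=W RR=S
cmd 1: advance +6 → t=12, phase=(6,4,4,7) → FL=W FR=S RL=S RR=W
cmd 2: advance +3 → t=15, phase=(9,7,7,10) → FL=W FR=W RL=W RR=W
cmd 3: advance +10 → t=25, phase=(7,5,5,8) → FL=W FR=S RL=S RR=W
cmd 4: advance +5 → t=30, phase=(0,10,10,1) → FL=S FR=W RL=W RR=S
cmd 5: advance +1 → t=31, phase=(1,11,11,2) → FL=S FR=W RL=W RR=S
cmd 6: advance +3 → t=34, phase=(4,2,2,5) → FL=S FR=S RL=S RR=S


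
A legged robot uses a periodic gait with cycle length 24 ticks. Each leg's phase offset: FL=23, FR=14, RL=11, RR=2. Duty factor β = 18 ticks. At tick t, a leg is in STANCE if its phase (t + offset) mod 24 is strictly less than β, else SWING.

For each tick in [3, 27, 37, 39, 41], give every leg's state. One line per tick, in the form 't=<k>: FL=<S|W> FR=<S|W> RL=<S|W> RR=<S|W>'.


t=3: FL=S FR=S RL=S RR=S
t=27: FL=S FR=S RL=S RR=S
t=37: FL=S FR=S RL=S RR=S
t=39: FL=S FR=S RL=S RR=S
t=41: FL=S FR=S RL=S RR=W

t=3: phase=(2,17,14,5) vs β=18 → FL=S FR=S RL=S RR=S
t=27: phase=(2,17,14,5) vs β=18 → FL=S FR=S RL=S RR=S
t=37: phase=(12,3,0,15) vs β=18 → FL=S FR=S RL=S RR=S
t=39: phase=(14,5,2,17) vs β=18 → FL=S FR=S RL=S RR=S
t=41: phase=(16,7,4,19) vs β=18 → FL=S FR=S RL=S RR=W


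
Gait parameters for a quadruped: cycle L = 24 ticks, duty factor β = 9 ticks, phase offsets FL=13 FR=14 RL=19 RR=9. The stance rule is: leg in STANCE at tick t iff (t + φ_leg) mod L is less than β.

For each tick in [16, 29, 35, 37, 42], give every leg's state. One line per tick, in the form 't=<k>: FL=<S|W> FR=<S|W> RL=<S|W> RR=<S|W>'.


t=16: phase=(5,6,11,1) vs β=9 → FL=S FR=S RL=W RR=S
t=29: phase=(18,19,0,14) vs β=9 → FL=W FR=W RL=S RR=W
t=35: phase=(0,1,6,20) vs β=9 → FL=S FR=S RL=S RR=W
t=37: phase=(2,3,8,22) vs β=9 → FL=S FR=S RL=S RR=W
t=42: phase=(7,8,13,3) vs β=9 → FL=S FR=S RL=W RR=S

t=16: FL=S FR=S RL=W RR=S
t=29: FL=W FR=W RL=S RR=W
t=35: FL=S FR=S RL=S RR=W
t=37: FL=S FR=S RL=S RR=W
t=42: FL=S FR=S RL=W RR=S


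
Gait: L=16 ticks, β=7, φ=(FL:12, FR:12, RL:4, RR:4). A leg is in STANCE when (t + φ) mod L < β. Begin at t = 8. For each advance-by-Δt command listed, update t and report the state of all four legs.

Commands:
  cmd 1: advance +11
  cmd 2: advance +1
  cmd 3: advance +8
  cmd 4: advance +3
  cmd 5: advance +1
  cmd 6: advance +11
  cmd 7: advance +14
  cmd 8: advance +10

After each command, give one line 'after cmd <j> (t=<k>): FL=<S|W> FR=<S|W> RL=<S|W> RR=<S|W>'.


after cmd 1 (t=19): FL=W FR=W RL=W RR=W
after cmd 2 (t=20): FL=S FR=S RL=W RR=W
after cmd 3 (t=28): FL=W FR=W RL=S RR=S
after cmd 4 (t=31): FL=W FR=W RL=S RR=S
after cmd 5 (t=32): FL=W FR=W RL=S RR=S
after cmd 6 (t=43): FL=W FR=W RL=W RR=W
after cmd 7 (t=57): FL=S FR=S RL=W RR=W
after cmd 8 (t=67): FL=W FR=W RL=W RR=W

start t=8: FL=S FR=S RL=W RR=W
cmd 1: advance +11 → t=19, phase=(15,15,7,7) → FL=W FR=W RL=W RR=W
cmd 2: advance +1 → t=20, phase=(0,0,8,8) → FL=S FR=S RL=W RR=W
cmd 3: advance +8 → t=28, phase=(8,8,0,0) → FL=W FR=W RL=S RR=S
cmd 4: advance +3 → t=31, phase=(11,11,3,3) → FL=W FR=W RL=S RR=S
cmd 5: advance +1 → t=32, phase=(12,12,4,4) → FL=W FR=W RL=S RR=S
cmd 6: advance +11 → t=43, phase=(7,7,15,15) → FL=W FR=W RL=W RR=W
cmd 7: advance +14 → t=57, phase=(5,5,13,13) → FL=S FR=S RL=W RR=W
cmd 8: advance +10 → t=67, phase=(15,15,7,7) → FL=W FR=W RL=W RR=W


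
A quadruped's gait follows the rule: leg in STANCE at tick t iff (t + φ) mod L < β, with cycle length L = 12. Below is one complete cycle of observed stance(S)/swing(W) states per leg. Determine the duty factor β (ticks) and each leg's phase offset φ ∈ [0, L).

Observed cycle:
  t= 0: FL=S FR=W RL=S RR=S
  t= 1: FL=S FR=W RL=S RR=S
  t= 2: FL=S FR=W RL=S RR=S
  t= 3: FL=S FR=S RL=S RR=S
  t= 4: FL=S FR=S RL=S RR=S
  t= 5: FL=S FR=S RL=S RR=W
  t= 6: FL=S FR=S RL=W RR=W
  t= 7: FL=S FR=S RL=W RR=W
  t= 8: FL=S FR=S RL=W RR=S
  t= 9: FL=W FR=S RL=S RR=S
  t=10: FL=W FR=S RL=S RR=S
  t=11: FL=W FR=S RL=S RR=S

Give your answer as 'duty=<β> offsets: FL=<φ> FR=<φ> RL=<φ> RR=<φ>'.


duty=9 offsets: FL=0 FR=9 RL=3 RR=4

duty β = stance ticks per leg = 9
FL: stance ticks = 9; W→S at t=0 → φ=0
FR: stance ticks = 9; W→S at t=3 → φ=9
RL: stance ticks = 9; W→S at t=9 → φ=3
RR: stance ticks = 9; W→S at t=8 → φ=4


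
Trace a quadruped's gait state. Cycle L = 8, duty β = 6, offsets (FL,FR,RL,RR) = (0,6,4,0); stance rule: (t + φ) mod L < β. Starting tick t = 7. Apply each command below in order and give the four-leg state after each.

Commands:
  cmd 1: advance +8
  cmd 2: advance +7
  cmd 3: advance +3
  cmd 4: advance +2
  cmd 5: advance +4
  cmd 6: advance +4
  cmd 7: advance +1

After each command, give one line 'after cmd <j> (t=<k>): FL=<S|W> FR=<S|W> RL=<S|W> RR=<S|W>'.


start t=7: FL=W FR=S RL=S RR=W
cmd 1: advance +8 → t=15, phase=(7,5,3,7) → FL=W FR=S RL=S RR=W
cmd 2: advance +7 → t=22, phase=(6,4,2,6) → FL=W FR=S RL=S RR=W
cmd 3: advance +3 → t=25, phase=(1,7,5,1) → FL=S FR=W RL=S RR=S
cmd 4: advance +2 → t=27, phase=(3,1,7,3) → FL=S FR=S RL=W RR=S
cmd 5: advance +4 → t=31, phase=(7,5,3,7) → FL=W FR=S RL=S RR=W
cmd 6: advance +4 → t=35, phase=(3,1,7,3) → FL=S FR=S RL=W RR=S
cmd 7: advance +1 → t=36, phase=(4,2,0,4) → FL=S FR=S RL=S RR=S

after cmd 1 (t=15): FL=W FR=S RL=S RR=W
after cmd 2 (t=22): FL=W FR=S RL=S RR=W
after cmd 3 (t=25): FL=S FR=W RL=S RR=S
after cmd 4 (t=27): FL=S FR=S RL=W RR=S
after cmd 5 (t=31): FL=W FR=S RL=S RR=W
after cmd 6 (t=35): FL=S FR=S RL=W RR=S
after cmd 7 (t=36): FL=S FR=S RL=S RR=S


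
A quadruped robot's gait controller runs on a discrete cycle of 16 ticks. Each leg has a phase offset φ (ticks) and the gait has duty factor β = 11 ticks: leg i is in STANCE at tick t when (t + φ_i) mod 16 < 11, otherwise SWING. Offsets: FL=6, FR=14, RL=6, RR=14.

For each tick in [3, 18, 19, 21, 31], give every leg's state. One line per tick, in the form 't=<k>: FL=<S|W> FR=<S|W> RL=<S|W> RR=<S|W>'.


t=3: FL=S FR=S RL=S RR=S
t=18: FL=S FR=S RL=S RR=S
t=19: FL=S FR=S RL=S RR=S
t=21: FL=W FR=S RL=W RR=S
t=31: FL=S FR=W RL=S RR=W

t=3: phase=(9,1,9,1) vs β=11 → FL=S FR=S RL=S RR=S
t=18: phase=(8,0,8,0) vs β=11 → FL=S FR=S RL=S RR=S
t=19: phase=(9,1,9,1) vs β=11 → FL=S FR=S RL=S RR=S
t=21: phase=(11,3,11,3) vs β=11 → FL=W FR=S RL=W RR=S
t=31: phase=(5,13,5,13) vs β=11 → FL=S FR=W RL=S RR=W


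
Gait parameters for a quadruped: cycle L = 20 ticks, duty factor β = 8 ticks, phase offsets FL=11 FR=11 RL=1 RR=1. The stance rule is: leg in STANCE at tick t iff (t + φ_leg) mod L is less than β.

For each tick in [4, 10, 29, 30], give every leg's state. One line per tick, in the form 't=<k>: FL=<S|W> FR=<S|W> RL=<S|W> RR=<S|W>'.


t=4: phase=(15,15,5,5) vs β=8 → FL=W FR=W RL=S RR=S
t=10: phase=(1,1,11,11) vs β=8 → FL=S FR=S RL=W RR=W
t=29: phase=(0,0,10,10) vs β=8 → FL=S FR=S RL=W RR=W
t=30: phase=(1,1,11,11) vs β=8 → FL=S FR=S RL=W RR=W

t=4: FL=W FR=W RL=S RR=S
t=10: FL=S FR=S RL=W RR=W
t=29: FL=S FR=S RL=W RR=W
t=30: FL=S FR=S RL=W RR=W


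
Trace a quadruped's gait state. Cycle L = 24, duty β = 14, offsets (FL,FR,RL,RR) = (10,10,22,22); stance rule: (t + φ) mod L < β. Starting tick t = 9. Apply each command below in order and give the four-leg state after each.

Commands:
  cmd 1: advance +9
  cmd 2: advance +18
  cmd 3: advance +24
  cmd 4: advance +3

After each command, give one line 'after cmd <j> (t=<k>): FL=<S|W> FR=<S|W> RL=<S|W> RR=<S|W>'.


start t=9: FL=W FR=W RL=S RR=S
cmd 1: advance +9 → t=18, phase=(4,4,16,16) → FL=S FR=S RL=W RR=W
cmd 2: advance +18 → t=36, phase=(22,22,10,10) → FL=W FR=W RL=S RR=S
cmd 3: advance +24 → t=60, phase=(22,22,10,10) → FL=W FR=W RL=S RR=S
cmd 4: advance +3 → t=63, phase=(1,1,13,13) → FL=S FR=S RL=S RR=S

after cmd 1 (t=18): FL=S FR=S RL=W RR=W
after cmd 2 (t=36): FL=W FR=W RL=S RR=S
after cmd 3 (t=60): FL=W FR=W RL=S RR=S
after cmd 4 (t=63): FL=S FR=S RL=S RR=S


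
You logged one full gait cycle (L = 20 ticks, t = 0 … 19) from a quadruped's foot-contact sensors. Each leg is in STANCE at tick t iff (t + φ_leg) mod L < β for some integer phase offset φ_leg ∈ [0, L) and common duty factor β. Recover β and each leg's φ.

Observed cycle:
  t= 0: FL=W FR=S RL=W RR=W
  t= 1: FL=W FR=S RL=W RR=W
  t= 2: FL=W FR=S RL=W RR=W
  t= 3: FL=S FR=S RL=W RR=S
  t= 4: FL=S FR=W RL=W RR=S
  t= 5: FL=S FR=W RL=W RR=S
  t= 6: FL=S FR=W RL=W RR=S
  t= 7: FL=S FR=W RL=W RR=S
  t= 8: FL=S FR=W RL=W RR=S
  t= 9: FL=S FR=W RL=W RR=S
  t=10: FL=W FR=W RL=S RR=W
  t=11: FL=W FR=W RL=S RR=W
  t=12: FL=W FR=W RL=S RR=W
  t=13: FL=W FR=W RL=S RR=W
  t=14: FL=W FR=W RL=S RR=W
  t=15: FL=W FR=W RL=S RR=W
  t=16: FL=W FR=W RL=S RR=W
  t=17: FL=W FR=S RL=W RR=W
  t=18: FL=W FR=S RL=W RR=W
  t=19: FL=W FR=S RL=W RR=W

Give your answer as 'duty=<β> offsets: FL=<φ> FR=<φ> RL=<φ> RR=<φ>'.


duty=7 offsets: FL=17 FR=3 RL=10 RR=17

duty β = stance ticks per leg = 7
FL: stance ticks = 7; W→S at t=3 → φ=17
FR: stance ticks = 7; W→S at t=17 → φ=3
RL: stance ticks = 7; W→S at t=10 → φ=10
RR: stance ticks = 7; W→S at t=3 → φ=17


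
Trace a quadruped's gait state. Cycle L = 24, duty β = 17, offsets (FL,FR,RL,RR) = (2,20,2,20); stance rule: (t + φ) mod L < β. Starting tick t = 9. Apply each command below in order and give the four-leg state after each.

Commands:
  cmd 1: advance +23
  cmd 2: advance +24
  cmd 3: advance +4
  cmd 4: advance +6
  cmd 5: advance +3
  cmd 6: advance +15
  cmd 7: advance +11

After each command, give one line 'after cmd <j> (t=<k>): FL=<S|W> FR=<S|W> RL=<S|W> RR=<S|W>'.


after cmd 1 (t=32): FL=S FR=S RL=S RR=S
after cmd 2 (t=56): FL=S FR=S RL=S RR=S
after cmd 3 (t=60): FL=S FR=S RL=S RR=S
after cmd 4 (t=66): FL=W FR=S RL=W RR=S
after cmd 5 (t=69): FL=W FR=W RL=W RR=W
after cmd 6 (t=84): FL=S FR=S RL=S RR=S
after cmd 7 (t=95): FL=S FR=W RL=S RR=W

start t=9: FL=S FR=S RL=S RR=S
cmd 1: advance +23 → t=32, phase=(10,4,10,4) → FL=S FR=S RL=S RR=S
cmd 2: advance +24 → t=56, phase=(10,4,10,4) → FL=S FR=S RL=S RR=S
cmd 3: advance +4 → t=60, phase=(14,8,14,8) → FL=S FR=S RL=S RR=S
cmd 4: advance +6 → t=66, phase=(20,14,20,14) → FL=W FR=S RL=W RR=S
cmd 5: advance +3 → t=69, phase=(23,17,23,17) → FL=W FR=W RL=W RR=W
cmd 6: advance +15 → t=84, phase=(14,8,14,8) → FL=S FR=S RL=S RR=S
cmd 7: advance +11 → t=95, phase=(1,19,1,19) → FL=S FR=W RL=S RR=W


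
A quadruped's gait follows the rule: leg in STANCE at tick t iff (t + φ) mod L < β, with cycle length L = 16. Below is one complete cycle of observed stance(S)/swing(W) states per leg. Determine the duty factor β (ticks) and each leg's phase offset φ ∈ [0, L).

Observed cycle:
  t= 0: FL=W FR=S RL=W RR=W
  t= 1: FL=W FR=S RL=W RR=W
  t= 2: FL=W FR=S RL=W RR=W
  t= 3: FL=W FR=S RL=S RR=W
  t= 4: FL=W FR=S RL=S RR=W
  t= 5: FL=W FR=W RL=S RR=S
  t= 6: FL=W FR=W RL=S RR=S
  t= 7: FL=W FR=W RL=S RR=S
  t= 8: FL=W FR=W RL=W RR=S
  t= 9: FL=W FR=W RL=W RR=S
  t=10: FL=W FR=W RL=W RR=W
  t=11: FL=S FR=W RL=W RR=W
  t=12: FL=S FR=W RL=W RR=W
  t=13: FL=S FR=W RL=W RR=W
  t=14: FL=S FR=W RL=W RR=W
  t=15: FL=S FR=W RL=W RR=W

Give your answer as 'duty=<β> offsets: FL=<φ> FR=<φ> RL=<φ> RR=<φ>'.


duty=5 offsets: FL=5 FR=0 RL=13 RR=11

duty β = stance ticks per leg = 5
FL: stance ticks = 5; W→S at t=11 → φ=5
FR: stance ticks = 5; W→S at t=0 → φ=0
RL: stance ticks = 5; W→S at t=3 → φ=13
RR: stance ticks = 5; W→S at t=5 → φ=11


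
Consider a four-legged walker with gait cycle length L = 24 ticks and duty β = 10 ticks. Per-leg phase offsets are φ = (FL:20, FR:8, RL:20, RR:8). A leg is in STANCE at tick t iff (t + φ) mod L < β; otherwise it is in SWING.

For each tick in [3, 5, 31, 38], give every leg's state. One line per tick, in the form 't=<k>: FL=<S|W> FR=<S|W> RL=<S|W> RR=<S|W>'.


t=3: phase=(23,11,23,11) vs β=10 → FL=W FR=W RL=W RR=W
t=5: phase=(1,13,1,13) vs β=10 → FL=S FR=W RL=S RR=W
t=31: phase=(3,15,3,15) vs β=10 → FL=S FR=W RL=S RR=W
t=38: phase=(10,22,10,22) vs β=10 → FL=W FR=W RL=W RR=W

t=3: FL=W FR=W RL=W RR=W
t=5: FL=S FR=W RL=S RR=W
t=31: FL=S FR=W RL=S RR=W
t=38: FL=W FR=W RL=W RR=W


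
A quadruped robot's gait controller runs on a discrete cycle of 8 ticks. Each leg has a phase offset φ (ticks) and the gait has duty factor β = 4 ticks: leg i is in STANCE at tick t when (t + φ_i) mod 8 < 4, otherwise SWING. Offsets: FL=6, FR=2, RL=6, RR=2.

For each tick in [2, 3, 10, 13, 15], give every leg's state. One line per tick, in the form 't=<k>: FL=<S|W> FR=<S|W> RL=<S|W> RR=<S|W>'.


t=2: FL=S FR=W RL=S RR=W
t=3: FL=S FR=W RL=S RR=W
t=10: FL=S FR=W RL=S RR=W
t=13: FL=S FR=W RL=S RR=W
t=15: FL=W FR=S RL=W RR=S

t=2: phase=(0,4,0,4) vs β=4 → FL=S FR=W RL=S RR=W
t=3: phase=(1,5,1,5) vs β=4 → FL=S FR=W RL=S RR=W
t=10: phase=(0,4,0,4) vs β=4 → FL=S FR=W RL=S RR=W
t=13: phase=(3,7,3,7) vs β=4 → FL=S FR=W RL=S RR=W
t=15: phase=(5,1,5,1) vs β=4 → FL=W FR=S RL=W RR=S


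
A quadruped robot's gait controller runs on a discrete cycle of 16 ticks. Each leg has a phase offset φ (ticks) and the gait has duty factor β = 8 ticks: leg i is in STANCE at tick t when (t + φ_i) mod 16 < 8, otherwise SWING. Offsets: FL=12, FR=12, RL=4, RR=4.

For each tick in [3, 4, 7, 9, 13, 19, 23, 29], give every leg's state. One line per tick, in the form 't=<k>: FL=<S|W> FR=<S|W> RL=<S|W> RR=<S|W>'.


t=3: FL=W FR=W RL=S RR=S
t=4: FL=S FR=S RL=W RR=W
t=7: FL=S FR=S RL=W RR=W
t=9: FL=S FR=S RL=W RR=W
t=13: FL=W FR=W RL=S RR=S
t=19: FL=W FR=W RL=S RR=S
t=23: FL=S FR=S RL=W RR=W
t=29: FL=W FR=W RL=S RR=S

t=3: phase=(15,15,7,7) vs β=8 → FL=W FR=W RL=S RR=S
t=4: phase=(0,0,8,8) vs β=8 → FL=S FR=S RL=W RR=W
t=7: phase=(3,3,11,11) vs β=8 → FL=S FR=S RL=W RR=W
t=9: phase=(5,5,13,13) vs β=8 → FL=S FR=S RL=W RR=W
t=13: phase=(9,9,1,1) vs β=8 → FL=W FR=W RL=S RR=S
t=19: phase=(15,15,7,7) vs β=8 → FL=W FR=W RL=S RR=S
t=23: phase=(3,3,11,11) vs β=8 → FL=S FR=S RL=W RR=W
t=29: phase=(9,9,1,1) vs β=8 → FL=W FR=W RL=S RR=S
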